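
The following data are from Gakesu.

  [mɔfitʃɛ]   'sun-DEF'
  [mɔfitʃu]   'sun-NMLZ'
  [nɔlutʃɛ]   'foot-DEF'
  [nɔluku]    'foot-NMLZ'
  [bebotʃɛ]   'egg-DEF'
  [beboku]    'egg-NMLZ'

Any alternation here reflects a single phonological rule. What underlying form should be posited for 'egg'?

The stem for 'egg' ends in [tʃ] in [bebotʃɛ] but [k] in [beboku].
Compare 'sun', with invariant [tʃ] in [mɔfitʃɛ] and [mɔfitʃu]: an analysis with underlying /tʃ/ and a rule producing [k] before the NMLZ suffix would wrongly predict alternation here too.
The alternation reflects palatalization before a front vowel: /k/ becomes palato-alveolar [tʃ] before a front vowel. /k/ is underlying.

/bebok/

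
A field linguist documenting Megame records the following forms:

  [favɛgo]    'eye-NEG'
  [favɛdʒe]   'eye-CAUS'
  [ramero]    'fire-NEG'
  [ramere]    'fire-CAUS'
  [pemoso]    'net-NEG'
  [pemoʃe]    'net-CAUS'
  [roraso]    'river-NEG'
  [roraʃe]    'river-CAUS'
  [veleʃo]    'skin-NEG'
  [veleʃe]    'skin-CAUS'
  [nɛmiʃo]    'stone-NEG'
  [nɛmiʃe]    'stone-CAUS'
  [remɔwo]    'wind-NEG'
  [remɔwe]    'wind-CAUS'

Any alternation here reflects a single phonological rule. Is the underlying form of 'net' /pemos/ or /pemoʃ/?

/pemos/

The root 'net' surfaces as [pemoso] and [pemoʃe], with a stem-final [s] ~ [ʃ] alternation.
Compare 'skin', with invariant [ʃ] in [veleʃo] and [veleʃe]: an analysis with underlying /ʃ/ and a rule producing [s] before the NEG suffix would wrongly predict alternation here too.
So /s/ is underlying, and a rule of palatalization before a front vowel — /g/ and /s/ become palato-alveolar [dʒ] and [ʃ] before a front vowel — gives [ʃ].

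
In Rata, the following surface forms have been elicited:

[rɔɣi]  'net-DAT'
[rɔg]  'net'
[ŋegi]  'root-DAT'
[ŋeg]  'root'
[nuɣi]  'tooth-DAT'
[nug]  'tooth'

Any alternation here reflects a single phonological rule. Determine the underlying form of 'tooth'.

/nuɣ/

The root 'tooth' surfaces as [nuɣi] and [nug], with a stem-final [ɣ] ~ [g] alternation.
Compare 'root', with invariant [g] in [ŋegi] and [ŋeg]: an analysis with underlying /g/ and a rule producing [ɣ] before the DAT suffix would wrongly predict alternation here too.
So /ɣ/ is underlying, and a rule of word-final hardening — voiced fricatives become stops word-finally — gives [g].
The underlying form of 'tooth' is therefore /nuɣ/.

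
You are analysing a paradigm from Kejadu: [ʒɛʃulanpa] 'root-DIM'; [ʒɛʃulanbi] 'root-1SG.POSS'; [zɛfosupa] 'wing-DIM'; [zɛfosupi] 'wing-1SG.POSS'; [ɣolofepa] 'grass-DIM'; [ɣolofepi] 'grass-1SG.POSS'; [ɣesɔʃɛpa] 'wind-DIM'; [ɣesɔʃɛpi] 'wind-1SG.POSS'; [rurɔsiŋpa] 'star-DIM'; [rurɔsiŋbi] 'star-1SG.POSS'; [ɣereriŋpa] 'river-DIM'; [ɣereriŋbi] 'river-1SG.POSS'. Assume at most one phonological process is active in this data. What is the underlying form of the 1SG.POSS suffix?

The 1SG.POSS morpheme has two allomorphs, [-bi] and [-pi].
The DIM suffix, which begins with [p], is invariant after every stem; so [p] is not altered by any rule here.
So the underlying form is /-bi/, and voiced stops become voiceless after a vowel.

/-bi/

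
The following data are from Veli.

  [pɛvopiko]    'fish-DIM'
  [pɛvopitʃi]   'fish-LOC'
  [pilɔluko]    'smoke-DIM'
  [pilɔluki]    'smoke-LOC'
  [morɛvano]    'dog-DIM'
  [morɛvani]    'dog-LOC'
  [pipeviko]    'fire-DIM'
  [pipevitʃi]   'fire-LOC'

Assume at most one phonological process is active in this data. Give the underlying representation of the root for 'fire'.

/pipevitʃ/

In [pipeviko] and [pipevitʃi] the final segment of 'fire' alternates: [k] ~ [tʃ].
But 'smoke' keeps [k] in both environments ([pilɔluko], [pilɔluki]), so there is no rule changing /k/ to [tʃ] before the LOC suffix.
The alternation reflects depalatalization: palato-alveolar /tʃ/ becomes [k] when no front vowel follows. /tʃ/ is underlying.
Hence 'fire' is /pipevitʃ/ underlyingly.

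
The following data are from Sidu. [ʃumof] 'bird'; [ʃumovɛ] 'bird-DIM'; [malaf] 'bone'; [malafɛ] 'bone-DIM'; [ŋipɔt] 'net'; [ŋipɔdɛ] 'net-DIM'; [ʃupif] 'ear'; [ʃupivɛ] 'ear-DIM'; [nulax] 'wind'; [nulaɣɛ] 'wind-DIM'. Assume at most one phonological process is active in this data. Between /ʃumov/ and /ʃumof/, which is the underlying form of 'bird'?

/ʃumov/

The stem for 'bird' ends in [f] in [ʃumof] but [v] in [ʃumovɛ].
Compare 'bone', with invariant [f] in [malaf] and [malafɛ]: an analysis with underlying /f/ and a rule producing [v] before the DIM suffix would wrongly predict alternation here too.
The underlying segment must be /v/; voiced obstruents become voiceless word-finally, yielding [f] there.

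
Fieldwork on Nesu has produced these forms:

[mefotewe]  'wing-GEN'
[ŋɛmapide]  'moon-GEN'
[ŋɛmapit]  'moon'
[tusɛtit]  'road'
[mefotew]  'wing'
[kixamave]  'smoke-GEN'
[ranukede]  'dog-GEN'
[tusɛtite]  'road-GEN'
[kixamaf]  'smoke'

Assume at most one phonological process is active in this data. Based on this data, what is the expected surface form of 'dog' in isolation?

[ranuket]

The stem for 'moon' ends in [t] in [ŋɛmapit] but [d] in [ŋɛmapide].
The stem 'road' ([tusɛtit], [tusɛtite]) shows [t] unchanged in both environments, so [t] cannot be basic with [d] derived before the GEN suffix.
Therefore /d/ is basic and [t] is derived by word-final obstruent devoicing (voiced obstruents become voiceless word-finally).
From [ranukede] the stem 'dog' is /ranuked/; word-finally this yields [ranuket].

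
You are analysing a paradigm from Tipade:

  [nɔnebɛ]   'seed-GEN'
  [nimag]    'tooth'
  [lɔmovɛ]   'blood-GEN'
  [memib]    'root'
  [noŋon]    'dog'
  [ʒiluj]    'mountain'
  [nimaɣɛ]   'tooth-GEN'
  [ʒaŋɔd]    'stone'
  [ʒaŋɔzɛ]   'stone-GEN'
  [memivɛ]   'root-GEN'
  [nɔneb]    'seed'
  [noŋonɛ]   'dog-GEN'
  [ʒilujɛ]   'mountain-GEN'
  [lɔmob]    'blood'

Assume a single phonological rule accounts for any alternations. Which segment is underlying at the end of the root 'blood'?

/v/

'blood' shows [b] ~ [v] at the end of the stem ([lɔmob] vs [lɔmovɛ]).
The stem 'seed' ([nɔneb], [nɔnebɛ]) shows [b] unchanged in both environments, so [b] cannot be basic with [v] derived before the GEN suffix.
So /v/ is underlying, and a rule of word-final hardening — voiced fricatives become stops word-finally — gives [b].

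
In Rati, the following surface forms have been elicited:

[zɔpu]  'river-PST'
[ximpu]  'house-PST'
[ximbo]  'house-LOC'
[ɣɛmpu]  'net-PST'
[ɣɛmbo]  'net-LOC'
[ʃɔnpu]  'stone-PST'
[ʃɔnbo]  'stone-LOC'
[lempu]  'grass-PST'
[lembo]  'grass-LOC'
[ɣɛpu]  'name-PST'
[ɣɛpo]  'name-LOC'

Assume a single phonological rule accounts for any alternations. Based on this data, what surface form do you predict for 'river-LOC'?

The LOC suffix surfaces as [-bo] and [-po], depending on the final segment of the stem.
The PST suffix, which begins with [p], is invariant after every stem; so [p] is not altered by any rule here.
So the underlying form is /-bo/, and voiced stops become voiceless after a vowel.
After 'river', which ends in a vowel, the suffix surfaces as [-po], giving [zɔpo].

[zɔpo]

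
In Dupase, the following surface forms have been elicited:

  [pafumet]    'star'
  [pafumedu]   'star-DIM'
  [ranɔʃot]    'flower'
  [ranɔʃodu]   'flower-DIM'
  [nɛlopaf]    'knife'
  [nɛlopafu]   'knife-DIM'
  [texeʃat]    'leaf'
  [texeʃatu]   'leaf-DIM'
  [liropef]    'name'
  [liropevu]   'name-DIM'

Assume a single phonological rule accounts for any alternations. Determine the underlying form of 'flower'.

/ranɔʃod/

In [ranɔʃot] and [ranɔʃodu] the final segment of 'flower' alternates: [t] ~ [d].
If /t/ were underlying and a rule turned it into [d] before the DIM suffix, 'leaf' would also alternate; but it has [t] in both [texeʃat] and [texeʃatu].
Therefore /d/ is basic and [t] is derived by word-final obstruent devoicing (voiced obstruents become voiceless word-finally).
So 'flower' = /ranɔʃod/.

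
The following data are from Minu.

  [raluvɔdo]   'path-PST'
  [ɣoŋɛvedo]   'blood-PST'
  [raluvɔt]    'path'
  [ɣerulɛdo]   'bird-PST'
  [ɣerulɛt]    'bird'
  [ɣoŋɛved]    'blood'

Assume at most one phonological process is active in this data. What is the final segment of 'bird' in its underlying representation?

The stem for 'bird' ends in [t] in [ɣerulɛt] but [d] in [ɣerulɛdo].
But 'blood' keeps [d] in both environments ([ɣoŋɛved], [ɣoŋɛvedo]), so there is no rule changing /d/ to [t] in isolation.
The underlying segment must be /t/; voiceless stops become voiced between vowels, yielding [d] there.

/t/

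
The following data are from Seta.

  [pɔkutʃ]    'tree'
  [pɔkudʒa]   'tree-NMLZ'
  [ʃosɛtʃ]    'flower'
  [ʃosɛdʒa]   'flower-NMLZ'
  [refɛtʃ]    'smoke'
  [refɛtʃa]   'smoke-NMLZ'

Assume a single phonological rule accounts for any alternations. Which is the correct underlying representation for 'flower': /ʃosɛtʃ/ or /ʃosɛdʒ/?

In [ʃosɛtʃ] and [ʃosɛdʒa] the final segment of 'flower' alternates: [tʃ] ~ [dʒ].
Compare 'smoke', with invariant [tʃ] in [refɛtʃ] and [refɛtʃa]: an analysis with underlying /tʃ/ and a rule producing [dʒ] before the NMLZ suffix would wrongly predict alternation here too.
The alternation reflects word-final obstruent devoicing: voiced obstruents become voiceless word-finally. /dʒ/ is underlying.

/ʃosɛdʒ/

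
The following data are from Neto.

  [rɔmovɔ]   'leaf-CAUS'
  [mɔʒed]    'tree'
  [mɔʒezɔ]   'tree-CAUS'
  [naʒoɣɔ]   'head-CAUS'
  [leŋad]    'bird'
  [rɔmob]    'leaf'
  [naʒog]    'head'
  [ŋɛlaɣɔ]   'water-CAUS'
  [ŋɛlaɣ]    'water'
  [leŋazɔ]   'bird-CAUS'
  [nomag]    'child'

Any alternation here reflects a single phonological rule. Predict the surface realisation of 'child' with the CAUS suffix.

[nomaɣɔ]

The root 'head' surfaces as [naʒoɣɔ] and [naʒog], with a stem-final [ɣ] ~ [g] alternation.
The stem 'water' ([ŋɛlaɣɔ], [ŋɛlaɣ]) shows [ɣ] unchanged in both environments, so [ɣ] cannot be basic with [g] derived in isolation.
So /g/ is underlying, and a rule of intervocalic spirantization — voiced stops become fricatives between vowels — gives [ɣ].
From [nomag] the stem 'child' is /nomag/; between vowels this yields [nomaɣɔ].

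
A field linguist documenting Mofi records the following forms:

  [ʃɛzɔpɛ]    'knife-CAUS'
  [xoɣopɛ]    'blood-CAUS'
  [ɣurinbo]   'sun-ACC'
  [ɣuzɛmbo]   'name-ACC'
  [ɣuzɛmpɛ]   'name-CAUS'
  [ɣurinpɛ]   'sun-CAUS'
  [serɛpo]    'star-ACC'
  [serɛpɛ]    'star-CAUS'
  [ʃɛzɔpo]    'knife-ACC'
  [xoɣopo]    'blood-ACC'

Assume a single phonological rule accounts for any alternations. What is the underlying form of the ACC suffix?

The ACC morpheme has two allomorphs, [-bo] and [-po].
The CAUS suffix, which begins with [p], is invariant after every stem; so [p] is not altered by any rule here.
The ACC suffix is therefore /-bo/ underlyingly, with post-vocalic devoicing: voiced stops become voiceless after a vowel.

/-bo/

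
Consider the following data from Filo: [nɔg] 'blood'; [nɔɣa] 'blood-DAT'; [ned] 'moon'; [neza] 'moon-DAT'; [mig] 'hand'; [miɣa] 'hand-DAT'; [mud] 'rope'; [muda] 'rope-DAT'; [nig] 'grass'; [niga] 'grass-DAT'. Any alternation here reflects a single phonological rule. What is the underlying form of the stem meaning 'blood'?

In [nɔg] and [nɔɣa] the final segment of 'blood' alternates: [g] ~ [ɣ].
Compare 'grass', with invariant [g] in [nig] and [niga]: an analysis with underlying /g/ and a rule producing [ɣ] before the DAT suffix would wrongly predict alternation here too.
Therefore /ɣ/ is basic and [g] is derived by word-final hardening (voiced fricatives become stops word-finally).

/nɔɣ/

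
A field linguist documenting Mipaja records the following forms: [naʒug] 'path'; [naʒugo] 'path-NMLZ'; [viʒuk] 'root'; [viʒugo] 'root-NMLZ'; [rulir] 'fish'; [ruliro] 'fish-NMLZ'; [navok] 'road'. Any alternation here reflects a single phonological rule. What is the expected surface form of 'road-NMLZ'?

'root' shows [k] ~ [g] at the end of the stem ([viʒuk] vs [viʒugo]).
But 'path' keeps [g] in both environments ([naʒug], [naʒugo]), so there is no rule changing /g/ to [k] in isolation.
Therefore /k/ is basic and [g] is derived by intervocalic voicing (voiceless stops become voiced between vowels).
The one attested form of 'road', [navok], shows underlying /navok/. Applying the same rule between vowels gives [navogo].

[navogo]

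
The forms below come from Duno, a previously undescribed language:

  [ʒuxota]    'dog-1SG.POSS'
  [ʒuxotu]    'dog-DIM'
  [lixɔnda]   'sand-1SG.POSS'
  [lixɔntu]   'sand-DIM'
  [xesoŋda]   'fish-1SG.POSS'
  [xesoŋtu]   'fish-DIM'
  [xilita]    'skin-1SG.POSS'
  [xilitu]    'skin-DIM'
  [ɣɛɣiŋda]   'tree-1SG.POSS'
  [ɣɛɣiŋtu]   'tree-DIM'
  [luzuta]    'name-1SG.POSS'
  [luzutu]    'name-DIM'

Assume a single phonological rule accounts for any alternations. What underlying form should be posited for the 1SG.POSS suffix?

The 1SG.POSS suffix surfaces as [-da] and [-ta], depending on the final segment of the stem.
By contrast the DIM suffix keeps its initial [t] throughout — that segment must be underlying.
The 1SG.POSS suffix is therefore /-da/ underlyingly, with post-vocalic devoicing: voiced stops become voiceless after a vowel.

/-da/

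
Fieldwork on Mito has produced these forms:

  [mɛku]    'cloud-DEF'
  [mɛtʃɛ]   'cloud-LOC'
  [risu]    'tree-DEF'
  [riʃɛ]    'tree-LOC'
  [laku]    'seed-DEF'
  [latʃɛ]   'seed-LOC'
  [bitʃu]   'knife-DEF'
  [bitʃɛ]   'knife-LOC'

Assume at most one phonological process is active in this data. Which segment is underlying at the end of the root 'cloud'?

/k/

In [mɛku] and [mɛtʃɛ] the final segment of 'cloud' alternates: [k] ~ [tʃ].
But 'knife' keeps [tʃ] in both environments ([bitʃu], [bitʃɛ]), so there is no rule changing /tʃ/ to [k] before the DEF suffix.
The alternation reflects palatalization before a front vowel: /k/ and /s/ become palato-alveolar [tʃ] and [ʃ] before a front vowel. /k/ is underlying.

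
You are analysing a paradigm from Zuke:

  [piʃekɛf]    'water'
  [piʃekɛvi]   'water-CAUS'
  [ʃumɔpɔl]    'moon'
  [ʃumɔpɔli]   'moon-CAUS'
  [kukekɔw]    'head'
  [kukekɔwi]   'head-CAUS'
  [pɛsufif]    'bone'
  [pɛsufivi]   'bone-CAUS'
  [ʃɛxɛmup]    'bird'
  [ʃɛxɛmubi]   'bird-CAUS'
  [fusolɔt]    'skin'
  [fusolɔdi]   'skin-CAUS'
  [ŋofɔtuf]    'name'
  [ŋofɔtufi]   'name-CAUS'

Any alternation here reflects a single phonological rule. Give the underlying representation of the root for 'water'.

'water' shows [f] ~ [v] at the end of the stem ([piʃekɛf] vs [piʃekɛvi]).
But 'name' keeps [f] in both environments ([ŋofɔtuf], [ŋofɔtufi]), so there is no rule changing /f/ to [v] before the CAUS suffix.
The underlying segment must be /v/; voiced obstruents become voiceless word-finally, yielding [f] there.
The underlying form of 'water' is therefore /piʃekɛv/.

/piʃekɛv/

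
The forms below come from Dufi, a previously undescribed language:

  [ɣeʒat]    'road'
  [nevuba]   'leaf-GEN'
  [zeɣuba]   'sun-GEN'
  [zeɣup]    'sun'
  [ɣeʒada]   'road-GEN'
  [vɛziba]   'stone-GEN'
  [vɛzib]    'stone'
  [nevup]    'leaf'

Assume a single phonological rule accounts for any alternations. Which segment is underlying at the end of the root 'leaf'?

The root 'leaf' surfaces as [nevup] and [nevuba], with a stem-final [p] ~ [b] alternation.
Compare 'stone', with invariant [b] in [vɛzib] and [vɛziba]: an analysis with underlying /b/ and a rule producing [p] in isolation would wrongly predict alternation here too.
The underlying segment must be /p/; voiceless stops become voiced between vowels, yielding [b] there.

/p/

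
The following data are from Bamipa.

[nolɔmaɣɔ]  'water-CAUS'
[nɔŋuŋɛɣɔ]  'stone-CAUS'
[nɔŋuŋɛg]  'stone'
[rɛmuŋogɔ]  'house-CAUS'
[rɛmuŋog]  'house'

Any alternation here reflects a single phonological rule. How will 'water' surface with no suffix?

The root 'stone' surfaces as [nɔŋuŋɛɣɔ] and [nɔŋuŋɛg], with a stem-final [ɣ] ~ [g] alternation.
The stem 'house' ([rɛmuŋogɔ], [rɛmuŋog]) shows [g] unchanged in both environments, so [g] cannot be basic with [ɣ] derived before the CAUS suffix.
The underlying segment must be /ɣ/; voiced fricatives become stops word-finally, yielding [g] there.
From [nolɔmaɣɔ] the stem 'water' is /nolɔmaɣ/; word-finally this yields [nolɔmag].

[nolɔmag]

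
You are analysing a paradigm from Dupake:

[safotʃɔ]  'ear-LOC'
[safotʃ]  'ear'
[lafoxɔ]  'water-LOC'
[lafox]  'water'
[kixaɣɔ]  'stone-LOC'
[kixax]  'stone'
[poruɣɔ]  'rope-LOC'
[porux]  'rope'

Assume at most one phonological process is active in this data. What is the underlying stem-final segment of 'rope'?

/ɣ/

The root 'rope' surfaces as [poruɣɔ] and [porux], with a stem-final [ɣ] ~ [x] alternation.
Compare 'water', with invariant [x] in [lafoxɔ] and [lafox]: an analysis with underlying /x/ and a rule producing [ɣ] before the LOC suffix would wrongly predict alternation here too.
So /ɣ/ is underlying, and a rule of word-final obstruent devoicing — voiced obstruents become voiceless word-finally — gives [x].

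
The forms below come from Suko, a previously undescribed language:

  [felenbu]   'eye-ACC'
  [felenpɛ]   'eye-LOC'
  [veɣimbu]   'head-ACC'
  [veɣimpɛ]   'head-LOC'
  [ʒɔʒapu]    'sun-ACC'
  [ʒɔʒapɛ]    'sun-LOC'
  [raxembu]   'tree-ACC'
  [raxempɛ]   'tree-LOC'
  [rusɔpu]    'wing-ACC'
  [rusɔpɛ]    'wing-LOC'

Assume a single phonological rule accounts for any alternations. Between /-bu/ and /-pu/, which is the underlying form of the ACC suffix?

/-bu/

The ACC morpheme has two allomorphs, [-bu] and [-pu].
By contrast the LOC suffix keeps its initial [p] throughout — that segment must be underlying.
So the underlying form is /-bu/, and voiced stops become voiceless after a vowel.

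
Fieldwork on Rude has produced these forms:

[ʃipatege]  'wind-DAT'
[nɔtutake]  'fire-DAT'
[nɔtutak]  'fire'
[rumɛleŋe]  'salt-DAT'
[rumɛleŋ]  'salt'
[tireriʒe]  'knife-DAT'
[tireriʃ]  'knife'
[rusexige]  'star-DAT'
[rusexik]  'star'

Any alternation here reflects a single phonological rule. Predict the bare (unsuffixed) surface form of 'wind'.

[ʃipatek]

The stem for 'star' ends in [g] in [rusexige] but [k] in [rusexik].
Compare 'fire', with invariant [k] in [nɔtutake] and [nɔtutak]: an analysis with underlying /k/ and a rule producing [g] before the DAT suffix would wrongly predict alternation here too.
So /g/ is underlying, and a rule of word-final obstruent devoicing — voiced obstruents become voiceless word-finally — gives [k].
From [ʃipatege] the stem 'wind' is /ʃipateg/; word-finally this yields [ʃipatek].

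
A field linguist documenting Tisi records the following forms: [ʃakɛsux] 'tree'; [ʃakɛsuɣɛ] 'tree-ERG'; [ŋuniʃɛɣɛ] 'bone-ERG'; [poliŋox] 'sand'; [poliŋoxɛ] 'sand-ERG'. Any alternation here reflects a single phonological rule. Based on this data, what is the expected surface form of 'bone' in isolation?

The stem for 'tree' ends in [x] in [ʃakɛsux] but [ɣ] in [ʃakɛsuɣɛ].
Compare 'sand', with invariant [x] in [poliŋox] and [poliŋoxɛ]: an analysis with underlying /x/ and a rule producing [ɣ] before the ERG suffix would wrongly predict alternation here too.
So /ɣ/ is underlying, and a rule of word-final obstruent devoicing — voiced obstruents become voiceless word-finally — gives [x].
From [ŋuniʃɛɣɛ] the stem 'bone' is /ŋuniʃɛɣ/; word-finally this yields [ŋuniʃɛx].

[ŋuniʃɛx]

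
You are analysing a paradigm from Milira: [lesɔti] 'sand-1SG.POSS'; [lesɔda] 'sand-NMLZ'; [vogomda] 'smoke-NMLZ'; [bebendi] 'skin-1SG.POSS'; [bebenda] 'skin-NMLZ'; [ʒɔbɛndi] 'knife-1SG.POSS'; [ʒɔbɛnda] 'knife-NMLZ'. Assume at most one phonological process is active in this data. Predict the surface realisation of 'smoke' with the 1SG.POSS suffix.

The 1SG.POSS morpheme has two allomorphs, [-di] and [-ti].
By contrast the NMLZ suffix keeps its initial [d] throughout — that segment must be underlying.
The 1SG.POSS suffix is therefore /-ti/ underlyingly, with post-nasal voicing: voiceless stops become voiced after a nasal.
After 'smoke', which ends in a nasal, the suffix surfaces as [-di], giving [vogomdi].

[vogomdi]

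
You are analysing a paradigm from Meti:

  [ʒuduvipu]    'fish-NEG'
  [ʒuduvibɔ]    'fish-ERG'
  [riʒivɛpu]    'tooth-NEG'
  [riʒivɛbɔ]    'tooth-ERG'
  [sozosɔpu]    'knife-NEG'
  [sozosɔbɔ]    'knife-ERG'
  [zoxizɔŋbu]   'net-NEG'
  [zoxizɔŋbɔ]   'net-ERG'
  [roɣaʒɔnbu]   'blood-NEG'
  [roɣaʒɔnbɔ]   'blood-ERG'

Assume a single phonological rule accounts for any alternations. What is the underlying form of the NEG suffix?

The NEG suffix surfaces as [-bu] and [-pu], depending on the final segment of the stem.
The ERG suffix, which begins with [b], is invariant after every stem; so [b] is not altered by any rule here.
So the underlying form is /-pu/, and voiceless stops become voiced after a nasal.

/-pu/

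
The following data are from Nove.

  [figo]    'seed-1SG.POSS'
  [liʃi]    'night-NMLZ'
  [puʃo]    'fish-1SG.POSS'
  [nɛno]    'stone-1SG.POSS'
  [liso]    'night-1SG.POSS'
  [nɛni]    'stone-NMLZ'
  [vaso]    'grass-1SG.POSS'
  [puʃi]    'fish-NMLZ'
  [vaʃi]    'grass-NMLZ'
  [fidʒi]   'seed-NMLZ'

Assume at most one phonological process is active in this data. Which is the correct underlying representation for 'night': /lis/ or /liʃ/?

The stem for 'night' ends in [s] in [liso] but [ʃ] in [liʃi].
If /ʃ/ were underlying and a rule turned it into [s] before the 1SG.POSS suffix, 'fish' would also alternate; but it has [ʃ] in both [puʃo] and [puʃi].
So /s/ is underlying, and a rule of palatalization before a front vowel — /g/ and /s/ become palato-alveolar [dʒ] and [ʃ] before a front vowel — gives [ʃ].

/lis/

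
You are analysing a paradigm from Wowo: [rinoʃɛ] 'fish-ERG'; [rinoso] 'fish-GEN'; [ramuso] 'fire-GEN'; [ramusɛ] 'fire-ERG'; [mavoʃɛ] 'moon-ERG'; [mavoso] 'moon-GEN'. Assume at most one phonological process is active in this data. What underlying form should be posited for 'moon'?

'moon' shows [s] ~ [ʃ] at the end of the stem ([mavoso] vs [mavoʃɛ]).
The stem 'fire' ([ramuso], [ramusɛ]) shows [s] unchanged in both environments, so [s] cannot be basic with [ʃ] derived before the ERG suffix.
The alternation reflects depalatalization: palato-alveolar /ʃ/ becomes [s] when no front vowel follows. /ʃ/ is underlying.
So 'moon' = /mavoʃ/.

/mavoʃ/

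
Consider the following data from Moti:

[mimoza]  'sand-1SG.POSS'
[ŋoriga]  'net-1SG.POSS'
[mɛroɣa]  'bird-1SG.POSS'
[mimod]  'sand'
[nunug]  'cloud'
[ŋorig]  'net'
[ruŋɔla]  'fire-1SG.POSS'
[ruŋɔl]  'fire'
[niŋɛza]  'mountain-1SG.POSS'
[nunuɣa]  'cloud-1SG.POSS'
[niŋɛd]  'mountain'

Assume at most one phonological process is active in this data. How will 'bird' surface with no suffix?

The root 'cloud' surfaces as [nunug] and [nunuɣa], with a stem-final [g] ~ [ɣ] alternation.
Compare 'net', with invariant [g] in [ŋorig] and [ŋoriga]: an analysis with underlying /g/ and a rule producing [ɣ] before the 1SG.POSS suffix would wrongly predict alternation here too.
The underlying segment must be /ɣ/; voiced fricatives become stops word-finally, yielding [g] there.
From [mɛroɣa] the stem 'bird' is /mɛroɣ/; word-finally this yields [mɛrog].

[mɛrog]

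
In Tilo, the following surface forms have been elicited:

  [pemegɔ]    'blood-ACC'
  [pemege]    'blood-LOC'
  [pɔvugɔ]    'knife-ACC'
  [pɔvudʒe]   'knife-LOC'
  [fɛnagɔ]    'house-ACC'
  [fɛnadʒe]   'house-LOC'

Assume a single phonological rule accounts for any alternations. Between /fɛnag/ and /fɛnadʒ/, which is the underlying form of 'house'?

In [fɛnagɔ] and [fɛnadʒe] the final segment of 'house' alternates: [g] ~ [dʒ].
The stem 'blood' ([pemegɔ], [pemege]) shows [g] unchanged in both environments, so [g] cannot be basic with [dʒ] derived before the LOC suffix.
So /dʒ/ is underlying, and a rule of depalatalization — palato-alveolar /dʒ/ becomes [g] when no front vowel follows — gives [g].

/fɛnadʒ/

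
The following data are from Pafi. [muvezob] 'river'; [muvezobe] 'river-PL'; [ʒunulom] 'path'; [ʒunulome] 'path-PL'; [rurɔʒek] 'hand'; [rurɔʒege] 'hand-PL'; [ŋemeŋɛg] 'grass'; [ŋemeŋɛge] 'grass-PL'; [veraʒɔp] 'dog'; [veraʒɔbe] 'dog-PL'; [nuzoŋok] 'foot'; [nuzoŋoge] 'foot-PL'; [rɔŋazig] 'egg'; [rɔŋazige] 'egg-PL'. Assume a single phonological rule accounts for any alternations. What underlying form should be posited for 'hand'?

/rurɔʒek/

In [rurɔʒek] and [rurɔʒege] the final segment of 'hand' alternates: [k] ~ [g].
But 'grass' keeps [g] in both environments ([ŋemeŋɛg], [ŋemeŋɛge]), so there is no rule changing /g/ to [k] in isolation.
The underlying segment must be /k/; voiceless stops become voiced between vowels, yielding [g] there.
The underlying form of 'hand' is therefore /rurɔʒek/.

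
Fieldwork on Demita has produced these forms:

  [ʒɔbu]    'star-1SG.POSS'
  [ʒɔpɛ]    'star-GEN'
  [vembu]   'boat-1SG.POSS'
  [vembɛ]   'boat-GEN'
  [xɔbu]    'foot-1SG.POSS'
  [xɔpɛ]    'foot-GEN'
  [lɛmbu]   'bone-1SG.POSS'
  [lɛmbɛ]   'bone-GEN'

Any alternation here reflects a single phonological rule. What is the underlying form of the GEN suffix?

The GEN suffix surfaces as [-bɛ] and [-pɛ], depending on the final segment of the stem.
By contrast the 1SG.POSS suffix keeps its initial [b] throughout — that segment must be underlying.
The GEN suffix is therefore /-pɛ/ underlyingly, with post-nasal voicing: voiceless stops become voiced after a nasal.

/-pɛ/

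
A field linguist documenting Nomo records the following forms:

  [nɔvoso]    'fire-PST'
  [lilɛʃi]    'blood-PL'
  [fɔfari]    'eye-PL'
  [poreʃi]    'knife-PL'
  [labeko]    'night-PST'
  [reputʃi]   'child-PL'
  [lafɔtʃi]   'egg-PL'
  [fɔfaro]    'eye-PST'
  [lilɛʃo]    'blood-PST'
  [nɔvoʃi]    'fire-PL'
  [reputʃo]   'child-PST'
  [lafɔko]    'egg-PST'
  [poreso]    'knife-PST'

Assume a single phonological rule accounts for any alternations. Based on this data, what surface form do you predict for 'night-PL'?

[labetʃi]

The stem for 'egg' ends in [tʃ] in [lafɔtʃi] but [k] in [lafɔko].
The stem 'child' ([reputʃi], [reputʃo]) shows [tʃ] unchanged in both environments, so [tʃ] cannot be basic with [k] derived before the PST suffix.
The underlying segment must be /k/; /k/ and /s/ become palato-alveolar [tʃ] and [ʃ] before a front vowel, yielding [tʃ] there.
From [labeko] the stem 'night' is /labek/; before a front vowel this yields [labetʃi].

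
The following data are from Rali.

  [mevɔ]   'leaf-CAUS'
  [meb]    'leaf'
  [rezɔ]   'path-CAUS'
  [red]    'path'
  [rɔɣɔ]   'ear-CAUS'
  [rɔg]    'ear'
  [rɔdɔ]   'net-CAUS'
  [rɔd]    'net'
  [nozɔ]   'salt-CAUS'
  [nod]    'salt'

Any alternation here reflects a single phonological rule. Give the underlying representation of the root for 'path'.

In [rezɔ] and [red] the final segment of 'path' alternates: [z] ~ [d].
Compare 'net', with invariant [d] in [rɔdɔ] and [rɔd]: an analysis with underlying /d/ and a rule producing [z] before the CAUS suffix would wrongly predict alternation here too.
So /z/ is underlying, and a rule of word-final hardening — voiced fricatives become stops word-finally — gives [d].

/rez/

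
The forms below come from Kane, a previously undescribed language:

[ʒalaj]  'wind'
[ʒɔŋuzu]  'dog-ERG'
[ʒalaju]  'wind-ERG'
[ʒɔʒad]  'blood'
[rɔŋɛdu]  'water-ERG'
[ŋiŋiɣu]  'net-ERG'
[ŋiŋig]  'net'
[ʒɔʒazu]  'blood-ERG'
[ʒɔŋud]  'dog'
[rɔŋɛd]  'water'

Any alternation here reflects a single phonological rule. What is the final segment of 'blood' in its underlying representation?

The stem for 'blood' ends in [z] in [ʒɔʒazu] but [d] in [ʒɔʒad].
Compare 'water', with invariant [d] in [rɔŋɛdu] and [rɔŋɛd]: an analysis with underlying /d/ and a rule producing [z] before the ERG suffix would wrongly predict alternation here too.
So /z/ is underlying, and a rule of word-final hardening — voiced fricatives become stops word-finally — gives [d].

/z/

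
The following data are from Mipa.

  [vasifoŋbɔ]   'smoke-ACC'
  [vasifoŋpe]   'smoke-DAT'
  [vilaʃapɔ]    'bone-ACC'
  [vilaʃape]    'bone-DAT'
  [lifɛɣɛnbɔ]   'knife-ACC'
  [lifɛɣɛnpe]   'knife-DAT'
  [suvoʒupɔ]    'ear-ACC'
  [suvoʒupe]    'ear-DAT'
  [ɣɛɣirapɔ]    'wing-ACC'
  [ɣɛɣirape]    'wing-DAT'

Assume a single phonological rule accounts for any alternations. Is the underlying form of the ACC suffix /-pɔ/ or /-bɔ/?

The ACC suffix surfaces as [-bɔ] and [-pɔ], depending on the final segment of the stem.
By contrast the DAT suffix keeps its initial [p] throughout — that segment must be underlying.
So the underlying form is /-bɔ/, and voiced stops become voiceless after a vowel.

/-bɔ/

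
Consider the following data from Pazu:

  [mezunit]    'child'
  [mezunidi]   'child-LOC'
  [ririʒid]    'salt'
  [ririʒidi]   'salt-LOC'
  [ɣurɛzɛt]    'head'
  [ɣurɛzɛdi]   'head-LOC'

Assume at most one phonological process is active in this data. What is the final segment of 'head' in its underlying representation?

/t/

The root 'head' surfaces as [ɣurɛzɛt] and [ɣurɛzɛdi], with a stem-final [t] ~ [d] alternation.
Compare 'salt', with invariant [d] in [ririʒid] and [ririʒidi]: an analysis with underlying /d/ and a rule producing [t] in isolation would wrongly predict alternation here too.
So /t/ is underlying, and a rule of intervocalic voicing — voiceless stops become voiced between vowels — gives [d].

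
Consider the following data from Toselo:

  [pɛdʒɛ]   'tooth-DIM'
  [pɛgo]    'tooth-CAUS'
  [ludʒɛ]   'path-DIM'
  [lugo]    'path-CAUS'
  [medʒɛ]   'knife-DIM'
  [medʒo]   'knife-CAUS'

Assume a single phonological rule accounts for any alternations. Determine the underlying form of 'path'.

The root 'path' surfaces as [ludʒɛ] and [lugo], with a stem-final [dʒ] ~ [g] alternation.
The stem 'knife' ([medʒɛ], [medʒo]) shows [dʒ] unchanged in both environments, so [dʒ] cannot be basic with [g] derived before the CAUS suffix.
The alternation reflects palatalization before a front vowel: /g/ becomes palato-alveolar [dʒ] before a front vowel. /g/ is underlying.

/lug/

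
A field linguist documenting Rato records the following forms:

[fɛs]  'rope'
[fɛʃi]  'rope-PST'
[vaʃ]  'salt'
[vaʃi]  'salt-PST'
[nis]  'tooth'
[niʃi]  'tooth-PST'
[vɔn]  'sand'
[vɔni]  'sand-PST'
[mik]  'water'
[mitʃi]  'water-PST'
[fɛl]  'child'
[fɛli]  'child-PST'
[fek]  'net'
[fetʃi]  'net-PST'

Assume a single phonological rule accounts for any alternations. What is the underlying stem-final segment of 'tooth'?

/s/

In [nis] and [niʃi] the final segment of 'tooth' alternates: [s] ~ [ʃ].
The stem 'salt' ([vaʃ], [vaʃi]) shows [ʃ] unchanged in both environments, so [ʃ] cannot be basic with [s] derived in isolation.
The alternation reflects palatalization before a front vowel: /k/ and /s/ become palato-alveolar [tʃ] and [ʃ] before a front vowel. /s/ is underlying.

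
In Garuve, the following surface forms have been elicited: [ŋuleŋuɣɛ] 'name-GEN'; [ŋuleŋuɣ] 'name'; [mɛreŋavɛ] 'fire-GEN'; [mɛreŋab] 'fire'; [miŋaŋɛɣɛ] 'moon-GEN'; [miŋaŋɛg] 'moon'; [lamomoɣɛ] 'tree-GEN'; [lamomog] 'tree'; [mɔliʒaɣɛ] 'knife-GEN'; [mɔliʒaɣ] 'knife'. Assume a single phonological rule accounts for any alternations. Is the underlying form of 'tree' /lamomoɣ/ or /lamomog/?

/lamomog/

The stem for 'tree' ends in [ɣ] in [lamomoɣɛ] but [g] in [lamomog].
If /ɣ/ were underlying and a rule turned it into [g] in isolation, 'knife' would also alternate; but it has [ɣ] in both [mɔliʒaɣɛ] and [mɔliʒaɣ].
So /g/ is underlying, and a rule of intervocalic spirantization — voiced stops become fricatives between vowels — gives [ɣ].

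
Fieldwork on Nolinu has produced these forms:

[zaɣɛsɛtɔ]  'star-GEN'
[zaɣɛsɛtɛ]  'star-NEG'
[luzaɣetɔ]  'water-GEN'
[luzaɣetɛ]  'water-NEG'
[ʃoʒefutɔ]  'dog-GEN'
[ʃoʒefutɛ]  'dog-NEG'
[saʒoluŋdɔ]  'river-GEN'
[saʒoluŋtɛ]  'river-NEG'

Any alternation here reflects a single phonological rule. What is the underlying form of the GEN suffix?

/-dɔ/

The GEN morpheme has two allomorphs, [-dɔ] and [-tɔ].
By contrast the NEG suffix keeps its initial [t] throughout — that segment must be underlying.
The GEN suffix is therefore /-dɔ/ underlyingly, with post-vocalic devoicing: voiced stops become voiceless after a vowel.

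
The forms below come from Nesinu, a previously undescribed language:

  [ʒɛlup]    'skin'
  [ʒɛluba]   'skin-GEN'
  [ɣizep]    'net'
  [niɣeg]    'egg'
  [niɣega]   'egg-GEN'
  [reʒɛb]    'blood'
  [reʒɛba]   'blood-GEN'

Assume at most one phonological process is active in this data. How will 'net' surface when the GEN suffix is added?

In [ʒɛlup] and [ʒɛluba] the final segment of 'skin' alternates: [p] ~ [b].
The stem 'blood' ([reʒɛb], [reʒɛba]) shows [b] unchanged in both environments, so [b] cannot be basic with [p] derived in isolation.
Therefore /p/ is basic and [b] is derived by intervocalic voicing (voiceless stops become voiced between vowels).
From [ɣizep] the stem 'net' is /ɣizep/; between vowels this yields [ɣizeba].

[ɣizeba]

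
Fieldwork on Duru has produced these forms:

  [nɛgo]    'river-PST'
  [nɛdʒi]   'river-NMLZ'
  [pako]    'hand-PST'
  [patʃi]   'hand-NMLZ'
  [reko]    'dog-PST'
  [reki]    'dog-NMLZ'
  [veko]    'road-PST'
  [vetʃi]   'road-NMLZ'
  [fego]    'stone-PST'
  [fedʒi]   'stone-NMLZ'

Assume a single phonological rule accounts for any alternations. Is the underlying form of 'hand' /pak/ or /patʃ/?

The root 'hand' surfaces as [pako] and [patʃi], with a stem-final [k] ~ [tʃ] alternation.
If /k/ were underlying and a rule turned it into [tʃ] before the NMLZ suffix, 'dog' would also alternate; but it has [k] in both [reko] and [reki].
The underlying segment must be /tʃ/; palato-alveolar /tʃ/ and /dʒ/ become [k] and [g] when no front vowel follows, yielding [k] there.

/patʃ/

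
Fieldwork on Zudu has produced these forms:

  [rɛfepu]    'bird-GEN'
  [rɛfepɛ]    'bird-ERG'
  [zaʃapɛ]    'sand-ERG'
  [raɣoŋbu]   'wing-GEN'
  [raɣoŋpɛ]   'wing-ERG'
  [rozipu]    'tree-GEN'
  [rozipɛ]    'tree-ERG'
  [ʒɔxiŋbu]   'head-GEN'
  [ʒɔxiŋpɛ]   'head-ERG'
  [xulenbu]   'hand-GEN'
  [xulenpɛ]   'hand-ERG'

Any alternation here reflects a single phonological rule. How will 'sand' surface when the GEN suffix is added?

The GEN morpheme has two allomorphs, [-bu] and [-pu].
The ERG suffix, which begins with [p], is invariant after every stem; so [p] is not altered by any rule here.
So the underlying form is /-bu/, and voiced stops become voiceless after a vowel.
After 'sand', which ends in a vowel, the suffix surfaces as [-pu], giving [zaʃapu].

[zaʃapu]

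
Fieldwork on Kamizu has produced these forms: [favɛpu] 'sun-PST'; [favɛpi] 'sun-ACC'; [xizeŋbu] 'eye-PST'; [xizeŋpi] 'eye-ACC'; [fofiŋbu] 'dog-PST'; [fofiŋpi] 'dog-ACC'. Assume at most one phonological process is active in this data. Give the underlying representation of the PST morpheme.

/-bu/

The PST morpheme has two allomorphs, [-bu] and [-pu].
By contrast the ACC suffix keeps its initial [p] throughout — that segment must be underlying.
The PST suffix is therefore /-bu/ underlyingly, with post-vocalic devoicing: voiced stops become voiceless after a vowel.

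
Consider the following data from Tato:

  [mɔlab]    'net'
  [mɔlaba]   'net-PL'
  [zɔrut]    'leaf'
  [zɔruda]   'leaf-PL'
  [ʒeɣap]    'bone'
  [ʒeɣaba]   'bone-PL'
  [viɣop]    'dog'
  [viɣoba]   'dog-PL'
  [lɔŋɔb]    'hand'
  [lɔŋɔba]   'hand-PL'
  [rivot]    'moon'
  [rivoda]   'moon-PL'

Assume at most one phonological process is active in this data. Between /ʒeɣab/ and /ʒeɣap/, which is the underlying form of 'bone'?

/ʒeɣap/

'bone' shows [p] ~ [b] at the end of the stem ([ʒeɣap] vs [ʒeɣaba]).
If /b/ were underlying and a rule turned it into [p] in isolation, 'net' would also alternate; but it has [b] in both [mɔlab] and [mɔlaba].
The underlying segment must be /p/; voiceless stops become voiced between vowels, yielding [b] there.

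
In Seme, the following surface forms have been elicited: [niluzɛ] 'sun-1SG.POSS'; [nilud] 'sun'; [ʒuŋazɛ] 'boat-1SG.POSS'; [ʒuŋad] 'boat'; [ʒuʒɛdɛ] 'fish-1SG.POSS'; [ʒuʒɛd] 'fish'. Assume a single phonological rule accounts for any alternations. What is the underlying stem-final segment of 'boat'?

The stem for 'boat' ends in [z] in [ʒuŋazɛ] but [d] in [ʒuŋad].
If /d/ were underlying and a rule turned it into [z] before the 1SG.POSS suffix, 'fish' would also alternate; but it has [d] in both [ʒuʒɛdɛ] and [ʒuʒɛd].
The alternation reflects word-final hardening: voiced fricatives become stops word-finally. /z/ is underlying.

/z/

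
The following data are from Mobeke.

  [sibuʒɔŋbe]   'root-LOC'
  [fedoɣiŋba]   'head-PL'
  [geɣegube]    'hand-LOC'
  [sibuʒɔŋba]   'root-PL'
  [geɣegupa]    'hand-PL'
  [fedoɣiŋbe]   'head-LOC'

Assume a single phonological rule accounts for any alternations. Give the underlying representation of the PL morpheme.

The PL suffix surfaces as [-ba] and [-pa], depending on the final segment of the stem.
By contrast the LOC suffix keeps its initial [b] throughout — that segment must be underlying.
The PL suffix is therefore /-pa/ underlyingly, with post-nasal voicing: voiceless stops become voiced after a nasal.

/-pa/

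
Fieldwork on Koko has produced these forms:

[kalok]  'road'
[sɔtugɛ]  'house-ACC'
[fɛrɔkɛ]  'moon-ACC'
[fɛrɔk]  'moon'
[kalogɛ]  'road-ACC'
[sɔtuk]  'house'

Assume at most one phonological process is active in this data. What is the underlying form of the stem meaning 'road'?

'road' shows [g] ~ [k] at the end of the stem ([kalogɛ] vs [kalok]).
If /k/ were underlying and a rule turned it into [g] before the ACC suffix, 'moon' would also alternate; but it has [k] in both [fɛrɔkɛ] and [fɛrɔk].
The underlying segment must be /g/; voiced obstruents become voiceless word-finally, yielding [k] there.
So 'road' = /kalog/.

/kalog/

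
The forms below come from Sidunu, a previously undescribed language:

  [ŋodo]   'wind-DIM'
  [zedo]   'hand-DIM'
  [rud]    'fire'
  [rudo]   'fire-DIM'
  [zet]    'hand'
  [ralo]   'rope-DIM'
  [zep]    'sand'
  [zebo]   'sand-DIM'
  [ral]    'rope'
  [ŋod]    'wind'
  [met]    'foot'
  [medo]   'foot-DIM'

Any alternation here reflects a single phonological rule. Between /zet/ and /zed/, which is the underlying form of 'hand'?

The stem for 'hand' ends in [t] in [zet] but [d] in [zedo].
Compare 'fire', with invariant [d] in [rud] and [rudo]: an analysis with underlying /d/ and a rule producing [t] in isolation would wrongly predict alternation here too.
Therefore /t/ is basic and [d] is derived by intervocalic voicing (voiceless stops become voiced between vowels).

/zet/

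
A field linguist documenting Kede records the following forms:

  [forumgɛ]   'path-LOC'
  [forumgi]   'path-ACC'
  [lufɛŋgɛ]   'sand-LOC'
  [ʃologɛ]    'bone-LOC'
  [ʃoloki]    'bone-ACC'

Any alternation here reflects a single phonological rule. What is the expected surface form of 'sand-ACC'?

The ACC morpheme has two allomorphs, [-gi] and [-ki].
The LOC suffix, which begins with [g], is invariant after every stem; so [g] is not altered by any rule here.
The ACC suffix is therefore /-ki/ underlyingly, with post-nasal voicing: voiceless stops become voiced after a nasal.
After 'sand', which ends in a nasal, the suffix surfaces as [-gi], giving [lufɛŋgi].

[lufɛŋgi]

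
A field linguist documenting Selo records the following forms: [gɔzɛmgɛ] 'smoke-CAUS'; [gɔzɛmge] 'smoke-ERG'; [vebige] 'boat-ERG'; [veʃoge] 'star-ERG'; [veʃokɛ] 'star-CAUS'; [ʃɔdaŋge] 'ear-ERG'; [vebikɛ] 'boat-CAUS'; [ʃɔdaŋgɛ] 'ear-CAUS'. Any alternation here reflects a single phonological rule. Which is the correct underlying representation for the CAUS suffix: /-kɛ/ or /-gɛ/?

The CAUS suffix surfaces as [-gɛ] and [-kɛ], depending on the final segment of the stem.
The ERG suffix, which begins with [g], is invariant after every stem; so [g] is not altered by any rule here.
So the underlying form is /-kɛ/, and voiceless stops become voiced after a nasal.

/-kɛ/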